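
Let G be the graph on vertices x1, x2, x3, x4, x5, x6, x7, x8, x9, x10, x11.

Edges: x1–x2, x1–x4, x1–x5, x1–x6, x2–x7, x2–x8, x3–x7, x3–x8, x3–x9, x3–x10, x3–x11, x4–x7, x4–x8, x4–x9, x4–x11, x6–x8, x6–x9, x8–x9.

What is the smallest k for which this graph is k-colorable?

x6, x8, x9 are mutually adjacent, so at least 3 colors are needed.
3 colors suffice: color 1 → {x1, x7, x8, x10, x11}; color 2 → {x2, x3, x4, x5, x6}; color 3 → {x9}. Every edge joins two different colors.

3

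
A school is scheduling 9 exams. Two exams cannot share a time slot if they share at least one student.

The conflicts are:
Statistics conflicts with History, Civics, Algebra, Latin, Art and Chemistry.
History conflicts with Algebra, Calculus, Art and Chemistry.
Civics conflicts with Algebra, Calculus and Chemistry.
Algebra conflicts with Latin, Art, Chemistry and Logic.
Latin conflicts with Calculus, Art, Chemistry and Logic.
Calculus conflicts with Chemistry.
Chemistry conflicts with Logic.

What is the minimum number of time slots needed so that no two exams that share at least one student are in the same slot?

Algebra, Latin, Chemistry, Logic all conflict with each other, so at least 4 time slots are needed.
4 time slots suffice: time slot 1 → {Art, Chemistry}; time slot 2 → {Algebra, Calculus}; time slot 3 → {Statistics, Logic}; time slot 4 → {History, Civics, Latin}. Every pair that conflicts lands in different time slots.

4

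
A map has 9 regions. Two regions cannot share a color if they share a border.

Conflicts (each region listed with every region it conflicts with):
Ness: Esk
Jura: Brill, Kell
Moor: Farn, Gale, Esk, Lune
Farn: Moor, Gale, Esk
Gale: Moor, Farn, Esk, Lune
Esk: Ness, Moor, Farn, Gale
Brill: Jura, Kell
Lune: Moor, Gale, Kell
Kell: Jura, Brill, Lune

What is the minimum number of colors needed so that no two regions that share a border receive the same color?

4

Moor, Farn, Gale, Esk all conflict with each other, so at least 4 colors are needed.
4 colors suffice: Ness=2, Jura=3, Moor=2, Farn=4, Gale=3, Esk=1, Brill=2, Lune=4, Kell=1. Every pair that conflicts lands in different colors.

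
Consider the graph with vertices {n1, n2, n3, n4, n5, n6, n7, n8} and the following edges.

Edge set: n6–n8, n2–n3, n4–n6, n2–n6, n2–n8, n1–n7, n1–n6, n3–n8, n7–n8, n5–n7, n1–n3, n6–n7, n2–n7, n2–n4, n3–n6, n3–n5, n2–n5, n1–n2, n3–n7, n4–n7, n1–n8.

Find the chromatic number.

6

n1, n2, n3, n6, n7, n8 are mutually adjacent (a clique of size 6), so at least 6 colors are needed.
6 colors suffice: color 1 → {n2}; color 2 → {n7}; color 3 → {n5, n6}; color 4 → {n3, n4}; color 5 → {n1}; color 6 → {n8}. No two adjacent vertices share a color.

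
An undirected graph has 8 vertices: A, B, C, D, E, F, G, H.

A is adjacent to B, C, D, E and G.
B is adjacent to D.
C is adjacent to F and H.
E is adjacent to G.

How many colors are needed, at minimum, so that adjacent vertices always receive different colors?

3

A, E, G are pairwise adjacent, so at least 3 colors are needed.
3 colors suffice: color 1 → {A, F, H}; color 2 → {B, C, G}; color 3 → {D, E}. Each edge has distinct colors on its endpoints.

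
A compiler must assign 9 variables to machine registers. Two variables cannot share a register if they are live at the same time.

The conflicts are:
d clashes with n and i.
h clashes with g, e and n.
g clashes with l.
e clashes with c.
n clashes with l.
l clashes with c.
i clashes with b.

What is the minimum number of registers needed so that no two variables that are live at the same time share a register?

The cycle c-e-h-n-l-c has odd length 5, so it cannot be 2-colored; at least 3 registers are needed.
A valid assignment using 3 registers: d=3, h=1, g=2, e=3, n=2, l=1, i=1, b=2, c=2. Every pair that conflicts lands in different registers.

3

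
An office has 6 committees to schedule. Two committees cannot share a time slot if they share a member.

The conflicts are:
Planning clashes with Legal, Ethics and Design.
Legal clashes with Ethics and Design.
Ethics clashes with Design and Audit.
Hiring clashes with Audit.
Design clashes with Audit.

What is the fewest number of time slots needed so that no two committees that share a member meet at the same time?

4

Planning, Legal, Ethics, Design pairwise conflict, so at least 4 time slots are needed.
4 time slots suffice: time slot 1 → {Hiring, Design}; time slot 2 → {Ethics}; time slot 3 → {Planning, Audit}; time slot 4 → {Legal}. Each listed conflict is separated.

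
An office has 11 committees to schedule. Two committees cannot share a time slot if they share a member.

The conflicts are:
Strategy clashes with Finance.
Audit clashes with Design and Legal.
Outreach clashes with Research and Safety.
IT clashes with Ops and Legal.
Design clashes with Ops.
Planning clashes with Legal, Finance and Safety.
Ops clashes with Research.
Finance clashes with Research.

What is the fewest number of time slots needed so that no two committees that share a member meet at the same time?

The cycle Planning-Finance-Research-Outreach-Safety-Planning has odd length 5, so it cannot be 2-colored; at least 3 time slots are needed.
3 time slots suffice: Strategy=1, Audit=2, Outreach=2, IT=3, Design=1, Planning=2, Ops=2, Legal=1, Finance=3, Research=1, Safety=1. No two conflicting committees share a time slot.

3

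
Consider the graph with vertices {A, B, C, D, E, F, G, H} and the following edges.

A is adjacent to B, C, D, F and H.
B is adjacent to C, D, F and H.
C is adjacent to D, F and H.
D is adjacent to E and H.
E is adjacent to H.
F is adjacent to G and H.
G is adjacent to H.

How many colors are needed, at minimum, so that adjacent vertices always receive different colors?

A, B, C, F, H are mutually adjacent (a clique of size 5), so at least 5 colors are needed.
One proper 5-coloring: A=yellow, B=purple, C=green, D=blue, E=green, F=blue, G=green, H=red. Each edge has distinct colors on its endpoints.

5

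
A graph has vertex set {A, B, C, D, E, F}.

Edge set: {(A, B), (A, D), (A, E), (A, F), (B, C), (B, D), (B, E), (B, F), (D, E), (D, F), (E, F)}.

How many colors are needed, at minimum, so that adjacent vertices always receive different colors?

A, B, D, E, F form a clique, so at least 5 colors are needed.
5 colors suffice: color 1 → {B}; color 2 → {C, F}; color 3 → {A}; color 4 → {D}; color 5 → {E}. Every edge joins two different colors.

5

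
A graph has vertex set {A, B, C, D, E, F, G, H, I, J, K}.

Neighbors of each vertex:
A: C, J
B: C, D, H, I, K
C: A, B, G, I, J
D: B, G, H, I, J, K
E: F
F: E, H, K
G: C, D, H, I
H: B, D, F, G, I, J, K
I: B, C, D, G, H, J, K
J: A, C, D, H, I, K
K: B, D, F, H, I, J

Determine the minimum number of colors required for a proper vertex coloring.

5

D, H, I, J, K form a clique, so at least 5 colors are needed.
5 colors suffice: color 1 → {A, F, I}; color 2 → {C, E, H}; color 3 → {B, G, J}; color 4 → {K}; color 5 → {D}. Each edge has distinct colors on its endpoints.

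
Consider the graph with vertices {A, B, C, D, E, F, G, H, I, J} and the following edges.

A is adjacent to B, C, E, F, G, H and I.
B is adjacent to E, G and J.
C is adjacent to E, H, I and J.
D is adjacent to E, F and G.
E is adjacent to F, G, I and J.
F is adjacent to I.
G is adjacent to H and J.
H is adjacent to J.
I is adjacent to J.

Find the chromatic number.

A, B, E, G form a clique, so at least 4 colors are needed.
4 colors suffice: A=2, B=4, C=3, D=2, E=1, F=3, G=3, H=1, I=4, J=2. No two adjacent vertices share a color.

4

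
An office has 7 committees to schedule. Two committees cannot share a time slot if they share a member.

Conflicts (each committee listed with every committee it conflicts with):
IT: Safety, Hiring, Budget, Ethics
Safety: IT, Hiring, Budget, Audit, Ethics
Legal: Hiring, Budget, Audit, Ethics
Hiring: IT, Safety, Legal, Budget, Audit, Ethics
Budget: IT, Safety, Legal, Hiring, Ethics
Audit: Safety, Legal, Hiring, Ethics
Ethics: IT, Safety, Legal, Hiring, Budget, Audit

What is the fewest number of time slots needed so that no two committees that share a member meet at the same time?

5

IT, Safety, Hiring, Budget, Ethics all conflict with each other, so at least 5 time slots are needed.
5 time slots suffice: IT=5, Safety=3, Legal=3, Hiring=2, Budget=4, Audit=4, Ethics=1. Every pair that conflicts lands in different time slots.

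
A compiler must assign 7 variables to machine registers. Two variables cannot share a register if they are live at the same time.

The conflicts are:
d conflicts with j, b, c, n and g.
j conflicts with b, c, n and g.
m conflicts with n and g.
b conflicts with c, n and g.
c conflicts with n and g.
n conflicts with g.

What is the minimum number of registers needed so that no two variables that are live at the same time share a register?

d, j, b, c, n, g are mutually in conflict, so at least 6 registers are needed.
6 registers suffice: register 1 → {g}; register 2 → {n}; register 3 → {d, m}; register 4 → {c}; register 5 → {b}; register 6 → {j}. Each listed conflict is separated.

6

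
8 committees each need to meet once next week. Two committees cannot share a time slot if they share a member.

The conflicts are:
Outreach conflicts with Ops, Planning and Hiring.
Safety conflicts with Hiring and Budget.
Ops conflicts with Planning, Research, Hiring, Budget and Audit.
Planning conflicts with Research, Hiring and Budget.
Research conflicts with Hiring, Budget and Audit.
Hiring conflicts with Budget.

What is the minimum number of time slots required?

5

Ops, Planning, Research, Hiring, Budget are mutually in conflict, so at least 5 time slots are needed.
5 time slots suffice: time slot 1 → {Safety, Ops}; time slot 2 → {Hiring, Audit}; time slot 3 → {Outreach, Research}; time slot 4 → {Budget}; time slot 5 → {Planning}. Every pair that conflicts lands in different time slots.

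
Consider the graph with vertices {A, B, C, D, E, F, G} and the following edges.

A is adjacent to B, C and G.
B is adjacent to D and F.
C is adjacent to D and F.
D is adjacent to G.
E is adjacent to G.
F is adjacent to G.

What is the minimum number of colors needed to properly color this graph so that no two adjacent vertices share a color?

2

C and D are adjacent, so at least 2 colors are needed.
2 colors suffice: color red → {B, C, G}; color blue → {A, D, E, F}. Every edge joins two different colors.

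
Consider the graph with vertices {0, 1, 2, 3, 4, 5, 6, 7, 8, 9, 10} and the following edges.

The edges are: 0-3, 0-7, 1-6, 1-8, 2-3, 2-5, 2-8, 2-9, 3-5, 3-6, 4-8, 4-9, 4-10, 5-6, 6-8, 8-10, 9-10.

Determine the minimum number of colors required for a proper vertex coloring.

1, 6, 8 form a triangle, so at least 3 colors are needed.
3 colors suffice: 0=b, 1=c, 2=b, 3=a, 4=c, 5=c, 6=b, 7=a, 8=a, 9=a, 10=b. Each edge has distinct colors on its endpoints.

3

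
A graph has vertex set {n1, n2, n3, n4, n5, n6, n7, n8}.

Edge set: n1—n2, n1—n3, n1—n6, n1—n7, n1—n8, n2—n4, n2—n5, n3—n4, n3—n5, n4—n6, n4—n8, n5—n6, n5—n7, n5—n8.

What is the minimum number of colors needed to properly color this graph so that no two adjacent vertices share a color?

n2 and n4 are adjacent, so at least 2 colors are needed.
One proper 2-coloring: n1=1, n2=2, n3=2, n4=1, n5=1, n6=2, n7=2, n8=2. Every edge joins two different colors.

2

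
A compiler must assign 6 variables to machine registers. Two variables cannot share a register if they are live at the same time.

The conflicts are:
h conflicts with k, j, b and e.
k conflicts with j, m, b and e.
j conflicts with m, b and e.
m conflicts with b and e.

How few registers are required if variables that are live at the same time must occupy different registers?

4

h, k, j, e pairwise conflict, so at least 4 registers are needed.
4 registers suffice: register 1 → {k}; register 2 → {j}; register 3 → {b, e}; register 4 → {h, m}. Each listed conflict is separated.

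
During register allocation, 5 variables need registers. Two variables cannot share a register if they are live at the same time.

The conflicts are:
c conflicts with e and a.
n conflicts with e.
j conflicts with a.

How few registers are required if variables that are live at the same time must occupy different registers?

2

c and e conflict, so at least 2 registers are needed.
2 registers suffice: c=1, n=1, e=2, j=1, a=2. Every pair that conflicts lands in different registers.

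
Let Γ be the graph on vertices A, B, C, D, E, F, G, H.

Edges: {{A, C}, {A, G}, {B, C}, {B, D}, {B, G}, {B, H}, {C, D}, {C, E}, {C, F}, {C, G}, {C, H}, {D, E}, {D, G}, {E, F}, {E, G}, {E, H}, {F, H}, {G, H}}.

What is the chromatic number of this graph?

B, C, G, H form a clique, so at least 4 colors are needed.
4 colors suffice: color red → {C}; color blue → {F, G}; color green → {A, D, H}; color yellow → {B, E}. Every edge joins two different colors.

4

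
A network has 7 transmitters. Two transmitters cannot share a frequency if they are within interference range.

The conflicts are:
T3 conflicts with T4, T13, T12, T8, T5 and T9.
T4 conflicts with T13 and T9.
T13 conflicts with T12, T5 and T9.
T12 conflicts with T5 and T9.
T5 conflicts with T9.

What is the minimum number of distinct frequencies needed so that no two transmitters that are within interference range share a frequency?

5

T3, T13, T12, T5, T9 all conflict with each other, so at least 5 frequencies are needed.
A valid assignment using 5 frequencies: T3=1, T4=4, T13=2, T12=4, T8=2, T5=5, T9=3. No two conflicting transmitters share a frequency.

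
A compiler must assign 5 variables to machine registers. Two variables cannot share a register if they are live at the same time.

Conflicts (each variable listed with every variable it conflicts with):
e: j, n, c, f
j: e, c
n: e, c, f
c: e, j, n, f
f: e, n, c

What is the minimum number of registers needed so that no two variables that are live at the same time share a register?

4

e, n, c, f pairwise conflict, so at least 4 registers are needed.
4 registers suffice: register 1 → {e}; register 2 → {c}; register 3 → {j, n}; register 4 → {f}. Every pair that conflicts lands in different registers.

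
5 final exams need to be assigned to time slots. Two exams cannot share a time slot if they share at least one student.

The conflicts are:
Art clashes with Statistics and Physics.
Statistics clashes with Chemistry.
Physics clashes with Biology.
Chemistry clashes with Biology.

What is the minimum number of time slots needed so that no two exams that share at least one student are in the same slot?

3

The cycle Chemistry-Statistics-Art-Physics-Biology-Chemistry has odd length 5, so it cannot be 2-colored; at least 3 time slots are needed.
3 time slots suffice: Art=1, Statistics=2, Physics=2, Chemistry=3, Biology=1. Every pair that conflicts lands in different time slots.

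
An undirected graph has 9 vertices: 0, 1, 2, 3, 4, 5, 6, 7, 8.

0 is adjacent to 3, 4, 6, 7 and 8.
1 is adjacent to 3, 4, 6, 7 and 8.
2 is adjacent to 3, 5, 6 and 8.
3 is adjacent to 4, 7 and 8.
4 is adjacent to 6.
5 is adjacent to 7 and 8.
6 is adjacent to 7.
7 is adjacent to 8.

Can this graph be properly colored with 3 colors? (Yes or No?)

No

1, 3, 7, 8 are pairwise adjacent (a clique of size 4), so at least 4 colors are needed.
So 3 colors are not enough.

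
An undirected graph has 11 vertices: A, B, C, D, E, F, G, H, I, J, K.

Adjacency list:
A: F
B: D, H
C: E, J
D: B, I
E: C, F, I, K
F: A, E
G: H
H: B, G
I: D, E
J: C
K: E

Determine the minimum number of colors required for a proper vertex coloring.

2

E and F are adjacent, so at least 2 colors are needed.
2 colors suffice: color 1 → {A, D, E, H, J}; color 2 → {B, C, F, G, I, K}. No two adjacent vertices share a color.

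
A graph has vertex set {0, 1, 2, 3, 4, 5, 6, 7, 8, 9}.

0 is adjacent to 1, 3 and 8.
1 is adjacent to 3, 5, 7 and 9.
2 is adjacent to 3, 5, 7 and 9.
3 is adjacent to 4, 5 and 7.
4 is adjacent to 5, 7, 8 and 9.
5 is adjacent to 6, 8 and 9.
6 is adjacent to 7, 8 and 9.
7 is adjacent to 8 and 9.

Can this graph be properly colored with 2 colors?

No

3, 4, 7 form a triangle, so at least 3 colors are needed.
So 2 colors are not enough.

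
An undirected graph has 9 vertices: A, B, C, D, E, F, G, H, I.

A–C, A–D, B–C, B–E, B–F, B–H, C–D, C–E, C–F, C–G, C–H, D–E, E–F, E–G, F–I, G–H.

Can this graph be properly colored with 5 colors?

The chromatic number is 4. B, C, E, F are mutually adjacent (a clique of size 4), so at least 4 colors are needed.
One proper 4-coloring: A=2, B=3, C=1, D=3, E=2, F=4, G=3, H=2, I=1.
Since 5 ≥ 4, a proper 5-coloring certainly exists.

Yes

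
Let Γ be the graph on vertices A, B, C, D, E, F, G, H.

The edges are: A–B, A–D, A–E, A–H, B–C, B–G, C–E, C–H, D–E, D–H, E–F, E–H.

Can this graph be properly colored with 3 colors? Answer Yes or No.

A, D, E, H are mutually adjacent (a clique of size 4), so at least 4 colors are needed.
So 3 colors are not enough.

No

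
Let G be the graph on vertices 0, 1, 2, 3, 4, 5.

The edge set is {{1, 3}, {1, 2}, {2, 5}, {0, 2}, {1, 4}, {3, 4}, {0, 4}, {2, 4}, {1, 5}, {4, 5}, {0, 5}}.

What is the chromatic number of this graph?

4

1, 2, 4, 5 are mutually adjacent (a clique of size 4), so at least 4 colors are needed.
4 colors suffice: color a → {4}; color b → {0, 1}; color c → {3, 5}; color d → {2}. No two adjacent vertices share a color.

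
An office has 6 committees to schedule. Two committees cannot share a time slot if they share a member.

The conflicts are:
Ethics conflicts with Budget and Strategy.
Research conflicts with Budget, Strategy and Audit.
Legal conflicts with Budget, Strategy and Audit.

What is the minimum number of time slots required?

Legal and Budget conflict, so at least 2 time slots are needed.
2 time slots suffice: Ethics=2, Research=2, Legal=2, Budget=1, Strategy=1, Audit=1. Each listed conflict is separated.

2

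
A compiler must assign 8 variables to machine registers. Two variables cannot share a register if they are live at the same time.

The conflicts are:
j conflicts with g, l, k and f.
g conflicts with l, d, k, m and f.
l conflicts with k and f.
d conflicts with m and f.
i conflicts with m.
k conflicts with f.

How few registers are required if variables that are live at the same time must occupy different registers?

5

j, g, l, k, f all conflict with each other, so at least 5 registers are needed.
5 registers suffice: j=4, g=1, l=5, d=3, i=1, k=3, m=2, f=2. Each listed conflict is separated.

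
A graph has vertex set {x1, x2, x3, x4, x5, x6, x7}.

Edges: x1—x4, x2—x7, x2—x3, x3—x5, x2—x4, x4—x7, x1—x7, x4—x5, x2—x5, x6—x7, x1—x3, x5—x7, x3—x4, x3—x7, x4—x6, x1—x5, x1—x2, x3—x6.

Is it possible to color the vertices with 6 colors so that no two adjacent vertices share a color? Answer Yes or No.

Yes

The chromatic number is 6. x1, x2, x3, x4, x5, x7 are mutually adjacent (a clique of size 6), so at least 6 colors are needed.
6 colors suffice: color 1 → {x4}; color 2 → {x7}; color 3 → {x3}; color 4 → {x1, x6}; color 5 → {x5}; color 6 → {x2}.
That is already a proper 6-coloring.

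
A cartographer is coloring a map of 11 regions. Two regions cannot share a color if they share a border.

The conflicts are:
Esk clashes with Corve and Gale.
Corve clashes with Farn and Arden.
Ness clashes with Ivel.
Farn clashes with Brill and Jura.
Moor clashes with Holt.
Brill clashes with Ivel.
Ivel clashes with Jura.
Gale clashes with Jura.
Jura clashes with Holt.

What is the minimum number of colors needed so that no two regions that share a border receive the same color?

3

The cycle Esk-Corve-Farn-Jura-Gale-Esk has odd length 5, so it cannot be 2-colored; at least 3 colors are needed.
3 colors suffice: color 1 → {Corve, Ness, Moor, Brill, Jura}; color 2 → {Farn, Ivel, Arden, Gale, Holt}; color 3 → {Esk}. Every pair that conflicts lands in different colors.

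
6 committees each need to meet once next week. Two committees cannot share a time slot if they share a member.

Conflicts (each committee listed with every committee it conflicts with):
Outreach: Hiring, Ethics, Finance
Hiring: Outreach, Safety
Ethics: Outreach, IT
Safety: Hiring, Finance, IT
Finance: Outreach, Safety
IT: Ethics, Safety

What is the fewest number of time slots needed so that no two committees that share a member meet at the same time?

The cycle IT-Safety-Hiring-Outreach-Ethics-IT has odd length 5, so it cannot be 2-colored; at least 3 time slots are needed.
Using 3 time slots: Outreach=1, Hiring=2, Ethics=2, Safety=1, Finance=2, IT=3. Each listed conflict is separated.

3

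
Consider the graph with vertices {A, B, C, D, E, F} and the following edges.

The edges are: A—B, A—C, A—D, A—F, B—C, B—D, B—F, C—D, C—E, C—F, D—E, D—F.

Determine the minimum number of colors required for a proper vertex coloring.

A, B, C, D, F are pairwise adjacent (a clique of size 5), so at least 5 colors are needed.
5 colors suffice: color 1 → {D}; color 2 → {C}; color 3 → {A, E}; color 4 → {B}; color 5 → {F}. Each edge has distinct colors on its endpoints.

5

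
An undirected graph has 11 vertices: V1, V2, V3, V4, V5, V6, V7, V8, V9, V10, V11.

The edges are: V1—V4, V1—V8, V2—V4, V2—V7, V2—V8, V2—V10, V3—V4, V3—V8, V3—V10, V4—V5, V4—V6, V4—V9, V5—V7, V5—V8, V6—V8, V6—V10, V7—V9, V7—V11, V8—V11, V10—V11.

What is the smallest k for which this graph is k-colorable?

V8 and V11 are adjacent, so at least 2 colors are needed.
2 colors suffice: color 1 → {V4, V7, V8, V10}; color 2 → {V1, V2, V3, V5, V6, V9, V11}. Every edge joins two different colors.

2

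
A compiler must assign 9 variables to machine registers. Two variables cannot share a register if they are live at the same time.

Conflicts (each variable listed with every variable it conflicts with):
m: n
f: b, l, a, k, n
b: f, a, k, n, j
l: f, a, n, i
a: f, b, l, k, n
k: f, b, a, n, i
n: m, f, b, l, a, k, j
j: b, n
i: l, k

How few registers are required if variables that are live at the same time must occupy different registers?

f, b, a, k, n are mutually in conflict, so at least 5 registers are needed.
A valid assignment using 5 registers: m=2, f=5, b=2, l=2, a=4, k=3, n=1, j=3, i=1. No two conflicting variables share a register.

5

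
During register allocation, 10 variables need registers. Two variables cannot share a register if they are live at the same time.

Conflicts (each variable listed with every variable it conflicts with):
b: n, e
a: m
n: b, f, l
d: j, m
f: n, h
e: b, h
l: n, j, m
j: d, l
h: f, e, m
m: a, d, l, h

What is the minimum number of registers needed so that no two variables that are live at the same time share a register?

3

The cycle f-h-e-b-n-f has odd length 5, so it cannot be 2-colored; at least 3 registers are needed.
3 registers suffice: register 1 → {n, e, j, m}; register 2 → {b, a, d, l, h}; register 3 → {f}. Every pair that conflicts lands in different registers.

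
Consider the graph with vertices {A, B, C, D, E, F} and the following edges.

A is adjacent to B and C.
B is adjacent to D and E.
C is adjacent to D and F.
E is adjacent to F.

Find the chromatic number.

3

The cycle D-C-F-E-B-D has odd length 5, so it cannot be 2-colored; at least 3 colors are needed.
3 colors suffice: color 1 → {B, C}; color 2 → {A, D, F}; color 3 → {E}. Every edge joins two different colors.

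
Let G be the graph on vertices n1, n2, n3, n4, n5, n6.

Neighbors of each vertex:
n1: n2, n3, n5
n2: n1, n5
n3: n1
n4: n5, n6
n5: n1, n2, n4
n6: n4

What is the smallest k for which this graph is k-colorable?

n1, n2, n5 are pairwise adjacent, so at least 3 colors are needed.
3 colors suffice: n1=1, n2=3, n3=2, n4=1, n5=2, n6=2. No two adjacent vertices share a color.

3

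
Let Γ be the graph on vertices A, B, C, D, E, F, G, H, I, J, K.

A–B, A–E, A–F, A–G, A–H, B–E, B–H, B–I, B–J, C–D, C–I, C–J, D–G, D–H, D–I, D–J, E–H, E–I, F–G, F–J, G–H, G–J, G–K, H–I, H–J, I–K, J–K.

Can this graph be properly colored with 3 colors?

B, E, H, I form a clique, so at least 4 colors are needed.
So 3 colors are not enough.

No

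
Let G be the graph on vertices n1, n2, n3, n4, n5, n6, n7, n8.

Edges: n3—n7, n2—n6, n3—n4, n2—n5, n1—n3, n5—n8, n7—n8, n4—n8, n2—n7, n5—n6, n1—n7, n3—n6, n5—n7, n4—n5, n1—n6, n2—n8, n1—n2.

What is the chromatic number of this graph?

n2, n5, n7, n8 are mutually adjacent (a clique of size 4), so at least 4 colors are needed.
One proper 4-coloring: n1=G, n2=B, n3=B, n4=R, n5=G, n6=R, n7=R, n8=Y. No two adjacent vertices share a color.

4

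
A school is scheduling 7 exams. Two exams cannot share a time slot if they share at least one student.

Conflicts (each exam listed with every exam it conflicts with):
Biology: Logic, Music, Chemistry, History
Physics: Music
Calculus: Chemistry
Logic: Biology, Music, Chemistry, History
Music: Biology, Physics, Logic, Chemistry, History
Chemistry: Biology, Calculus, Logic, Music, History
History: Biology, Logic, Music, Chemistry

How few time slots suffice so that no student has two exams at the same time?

5

Biology, Logic, Music, Chemistry, History all conflict with each other, so at least 5 time slots are needed.
5 time slots suffice: time slot 1 → {Physics, Chemistry}; time slot 2 → {Calculus, Music}; time slot 3 → {History}; time slot 4 → {Biology}; time slot 5 → {Logic}. No two conflicting exams share a time slot.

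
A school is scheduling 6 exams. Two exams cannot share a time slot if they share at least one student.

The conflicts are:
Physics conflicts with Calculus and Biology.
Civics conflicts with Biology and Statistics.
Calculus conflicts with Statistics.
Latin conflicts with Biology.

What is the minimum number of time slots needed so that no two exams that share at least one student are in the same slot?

3

The cycle Civics-Statistics-Calculus-Physics-Biology-Civics has odd length 5, so it cannot be 2-colored; at least 3 time slots are needed.
3 time slots suffice: time slot 1 → {Calculus, Biology}; time slot 2 → {Physics, Civics, Latin}; time slot 3 → {Statistics}. Each listed conflict is separated.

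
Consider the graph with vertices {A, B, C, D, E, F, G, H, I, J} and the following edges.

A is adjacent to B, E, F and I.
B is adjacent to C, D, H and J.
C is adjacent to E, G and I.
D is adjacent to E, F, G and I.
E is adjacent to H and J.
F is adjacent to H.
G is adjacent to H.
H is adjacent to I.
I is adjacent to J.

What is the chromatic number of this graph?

2

B and J are adjacent, so at least 2 colors are needed.
2 colors suffice: A=1, B=2, C=1, D=1, E=2, F=2, G=2, H=1, I=2, J=1. Every edge joins two different colors.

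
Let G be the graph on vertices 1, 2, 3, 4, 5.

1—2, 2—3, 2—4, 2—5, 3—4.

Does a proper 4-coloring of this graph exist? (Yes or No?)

The chromatic number is 3. 2, 3, 4 form a triangle, so at least 3 colors are needed.
3 colors suffice: color red → {2}; color blue → {1, 3, 5}; color green → {4}.
Since 4 ≥ 3, a proper 4-coloring certainly exists.

Yes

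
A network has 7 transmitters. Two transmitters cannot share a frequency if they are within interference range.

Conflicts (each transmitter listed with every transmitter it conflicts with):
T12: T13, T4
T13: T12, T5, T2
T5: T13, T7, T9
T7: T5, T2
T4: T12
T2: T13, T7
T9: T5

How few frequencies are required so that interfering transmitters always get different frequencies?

2

T13 and T5 conflict, so at least 2 frequencies are needed.
2 frequencies suffice: T12=2, T13=1, T5=2, T7=1, T4=1, T2=2, T9=1. Each listed conflict is separated.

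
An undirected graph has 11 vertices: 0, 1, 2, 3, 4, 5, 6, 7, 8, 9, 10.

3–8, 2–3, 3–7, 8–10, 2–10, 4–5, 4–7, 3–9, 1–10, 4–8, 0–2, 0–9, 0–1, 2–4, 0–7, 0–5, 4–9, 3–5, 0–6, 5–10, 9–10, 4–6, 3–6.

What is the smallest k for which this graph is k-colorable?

8 and 10 are adjacent, so at least 2 colors are needed.
One proper 2-coloring: 0=a, 1=b, 2=b, 3=a, 4=a, 5=b, 6=b, 7=b, 8=b, 9=b, 10=a. Each edge has distinct colors on its endpoints.

2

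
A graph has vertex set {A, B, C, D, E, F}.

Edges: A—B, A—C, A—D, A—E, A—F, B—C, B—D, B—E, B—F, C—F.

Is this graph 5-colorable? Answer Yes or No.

The chromatic number is 4. A, B, C, F form a clique, so at least 4 colors are needed.
4 colors suffice: color red → {A}; color blue → {B}; color green → {C, D, E}; color yellow → {F}.
Since 5 ≥ 4, a proper 5-coloring certainly exists.

Yes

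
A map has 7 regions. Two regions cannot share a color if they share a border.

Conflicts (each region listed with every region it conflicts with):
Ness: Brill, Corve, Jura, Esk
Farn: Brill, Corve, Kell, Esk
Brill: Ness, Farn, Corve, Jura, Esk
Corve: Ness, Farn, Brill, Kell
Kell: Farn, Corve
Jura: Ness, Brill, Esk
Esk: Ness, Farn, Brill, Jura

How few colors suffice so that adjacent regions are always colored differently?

Ness, Brill, Jura, Esk pairwise conflict, so at least 4 colors are needed.
One proper 4-coloring: Ness=2, Farn=2, Brill=1, Corve=3, Kell=1, Jura=4, Esk=3. No two conflicting regions share a color.

4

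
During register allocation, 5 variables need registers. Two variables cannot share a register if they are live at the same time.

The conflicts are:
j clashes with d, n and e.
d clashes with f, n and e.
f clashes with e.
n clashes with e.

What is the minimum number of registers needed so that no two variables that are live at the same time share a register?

4

j, d, n, e are mutually in conflict, so at least 4 registers are needed.
A valid assignment using 4 registers: j=4, d=1, f=3, n=3, e=2. No two conflicting variables share a register.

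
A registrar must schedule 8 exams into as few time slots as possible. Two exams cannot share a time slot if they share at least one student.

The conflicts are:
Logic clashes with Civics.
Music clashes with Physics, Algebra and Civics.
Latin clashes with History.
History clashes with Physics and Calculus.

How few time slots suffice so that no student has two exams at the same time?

2

Latin and History conflict, so at least 2 time slots are needed.
A valid assignment using 2 time slots: Logic=1, Music=1, Latin=2, History=1, Physics=2, Algebra=2, Calculus=2, Civics=2. No two conflicting exams share a time slot.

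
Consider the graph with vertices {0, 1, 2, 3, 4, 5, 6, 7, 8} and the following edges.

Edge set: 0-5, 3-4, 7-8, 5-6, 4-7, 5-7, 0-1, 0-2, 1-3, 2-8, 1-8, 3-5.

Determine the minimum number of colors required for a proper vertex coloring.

The cycle 0-2-8-7-5-0 has odd length 5, so it cannot be 2-colored; at least 3 colors are needed.
3 colors suffice: color red → {4, 5, 8}; color blue → {0, 3, 6, 7}; color green → {1, 2}. No two adjacent vertices share a color.

3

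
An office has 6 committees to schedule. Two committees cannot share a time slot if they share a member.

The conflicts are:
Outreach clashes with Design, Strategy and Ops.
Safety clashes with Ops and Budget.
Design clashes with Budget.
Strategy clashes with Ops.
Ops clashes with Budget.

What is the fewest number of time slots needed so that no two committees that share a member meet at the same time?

Safety, Ops, Budget all conflict with each other, so at least 3 time slots are needed.
3 time slots suffice: time slot 1 → {Design, Ops}; time slot 2 → {Outreach, Budget}; time slot 3 → {Safety, Strategy}. Every pair that conflicts lands in different time slots.

3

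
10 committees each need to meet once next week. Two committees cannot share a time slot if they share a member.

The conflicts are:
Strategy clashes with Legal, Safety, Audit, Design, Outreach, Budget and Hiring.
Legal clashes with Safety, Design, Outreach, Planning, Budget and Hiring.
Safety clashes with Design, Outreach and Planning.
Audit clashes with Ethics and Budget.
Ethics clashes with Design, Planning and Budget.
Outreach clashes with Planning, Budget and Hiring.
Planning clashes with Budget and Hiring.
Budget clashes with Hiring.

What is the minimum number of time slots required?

Strategy, Legal, Outreach, Budget, Hiring pairwise conflict, so at least 5 time slots are needed.
5 time slots suffice: Strategy=1, Legal=3, Safety=2, Audit=4, Ethics=3, Design=4, Outreach=4, Planning=1, Budget=2, Hiring=5. No two conflicting committees share a time slot.

5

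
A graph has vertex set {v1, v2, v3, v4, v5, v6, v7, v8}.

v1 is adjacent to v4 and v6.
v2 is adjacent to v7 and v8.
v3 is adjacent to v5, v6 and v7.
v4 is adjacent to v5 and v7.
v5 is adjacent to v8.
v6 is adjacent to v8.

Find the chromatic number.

The cycle v8-v6-v3-v7-v2-v8 has odd length 5, so it cannot be 2-colored; at least 3 colors are needed.
3 colors suffice: color 1 → {v3, v4, v8}; color 2 → {v5, v6, v7}; color 3 → {v1, v2}. No two adjacent vertices share a color.

3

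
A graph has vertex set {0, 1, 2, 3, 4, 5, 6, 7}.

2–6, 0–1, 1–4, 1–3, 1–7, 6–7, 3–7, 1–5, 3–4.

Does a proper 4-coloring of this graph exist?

Yes

The chromatic number is 3. 1, 3, 7 form a triangle, so at least 3 colors are needed.
3 colors suffice: color red → {1, 6}; color blue → {0, 2, 4, 5, 7}; color green → {3}.
Since 4 ≥ 3, a proper 4-coloring certainly exists.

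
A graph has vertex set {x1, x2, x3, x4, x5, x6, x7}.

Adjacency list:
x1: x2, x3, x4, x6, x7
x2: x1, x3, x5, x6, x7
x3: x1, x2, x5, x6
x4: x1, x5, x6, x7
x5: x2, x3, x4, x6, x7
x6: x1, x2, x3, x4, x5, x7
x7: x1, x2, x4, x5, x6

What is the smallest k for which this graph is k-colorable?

x1, x2, x3, x6 form a clique, so at least 4 colors are needed.
4 colors suffice: color red → {x6}; color blue → {x2, x4}; color green → {x1, x5}; color yellow → {x3, x7}. Each edge has distinct colors on its endpoints.

4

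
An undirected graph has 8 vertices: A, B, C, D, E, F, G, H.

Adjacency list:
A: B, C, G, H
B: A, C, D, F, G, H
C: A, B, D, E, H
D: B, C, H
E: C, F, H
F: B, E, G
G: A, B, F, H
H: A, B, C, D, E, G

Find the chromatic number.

A, B, C, H are mutually adjacent (a clique of size 4), so at least 4 colors are needed.
A valid assignment using 4 colors: A=yellow, B=blue, C=green, D=yellow, E=blue, F=red, G=green, H=red. Each edge has distinct colors on its endpoints.

4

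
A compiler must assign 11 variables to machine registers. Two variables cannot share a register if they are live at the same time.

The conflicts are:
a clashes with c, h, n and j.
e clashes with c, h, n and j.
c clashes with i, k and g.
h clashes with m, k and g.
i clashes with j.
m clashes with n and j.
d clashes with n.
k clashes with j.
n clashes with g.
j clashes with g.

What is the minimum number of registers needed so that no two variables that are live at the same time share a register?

m and n conflict, so at least 2 registers are needed.
2 registers suffice: register 1 → {c, h, n, j}; register 2 → {a, e, i, m, d, k, g}. No two conflicting variables share a register.

2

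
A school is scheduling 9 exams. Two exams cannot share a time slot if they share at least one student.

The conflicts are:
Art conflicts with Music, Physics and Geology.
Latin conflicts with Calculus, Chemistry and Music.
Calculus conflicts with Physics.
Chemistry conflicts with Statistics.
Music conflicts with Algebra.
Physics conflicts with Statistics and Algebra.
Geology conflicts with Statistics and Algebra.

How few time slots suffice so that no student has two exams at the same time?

The cycle Calculus-Physics-Statistics-Chemistry-Latin-Calculus has odd length 5, so it cannot be 2-colored; at least 3 time slots are needed.
Using 3 time slots: Art=2, Latin=2, Calculus=3, Chemistry=1, Music=1, Physics=1, Geology=1, Statistics=2, Algebra=2. No two conflicting exams share a time slot.

3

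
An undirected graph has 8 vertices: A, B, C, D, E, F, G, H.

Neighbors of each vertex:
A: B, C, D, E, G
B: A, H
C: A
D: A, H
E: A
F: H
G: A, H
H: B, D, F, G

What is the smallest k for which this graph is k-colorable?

2

A and E are adjacent, so at least 2 colors are needed.
2 colors suffice: A=1, B=2, C=2, D=2, E=2, F=2, G=2, H=1. Every edge joins two different colors.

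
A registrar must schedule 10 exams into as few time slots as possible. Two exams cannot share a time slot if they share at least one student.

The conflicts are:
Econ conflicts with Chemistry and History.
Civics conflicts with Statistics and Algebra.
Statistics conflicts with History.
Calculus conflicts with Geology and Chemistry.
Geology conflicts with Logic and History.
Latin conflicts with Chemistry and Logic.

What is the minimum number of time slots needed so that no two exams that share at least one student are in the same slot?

3

The cycle Calculus-Chemistry-Latin-Logic-Geology-Calculus has odd length 5, so it cannot be 2-colored; at least 3 time slots are needed.
3 time slots suffice: time slot 1 → {Civics, Chemistry, Logic, History}; time slot 2 → {Econ, Statistics, Geology, Latin, Algebra}; time slot 3 → {Calculus}. Each listed conflict is separated.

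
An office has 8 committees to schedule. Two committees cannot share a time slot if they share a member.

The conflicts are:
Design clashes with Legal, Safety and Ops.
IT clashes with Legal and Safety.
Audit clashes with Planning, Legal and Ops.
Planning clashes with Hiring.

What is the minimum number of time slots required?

Audit and Planning conflict, so at least 2 time slots are needed.
2 time slots suffice: time slot 1 → {Design, IT, Audit, Hiring}; time slot 2 → {Planning, Legal, Safety, Ops}. No two conflicting committees share a time slot.

2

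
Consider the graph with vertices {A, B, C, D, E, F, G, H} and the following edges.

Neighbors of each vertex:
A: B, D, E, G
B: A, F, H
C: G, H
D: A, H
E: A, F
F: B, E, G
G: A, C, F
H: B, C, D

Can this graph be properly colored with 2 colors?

No

The cycle D-H-C-G-A-D has odd length 5, so it cannot be 2-colored; at least 3 colors are needed.
So 2 colors are not enough.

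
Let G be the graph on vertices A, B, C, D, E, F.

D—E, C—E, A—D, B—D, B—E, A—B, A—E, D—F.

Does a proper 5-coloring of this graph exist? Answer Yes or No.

Yes

The chromatic number is 4. A, B, D, E are mutually adjacent (a clique of size 4), so at least 4 colors are needed.
4 colors suffice: color 1 → {E, F}; color 2 → {C, D}; color 3 → {B}; color 4 → {A}.
Since 5 ≥ 4, a proper 5-coloring certainly exists.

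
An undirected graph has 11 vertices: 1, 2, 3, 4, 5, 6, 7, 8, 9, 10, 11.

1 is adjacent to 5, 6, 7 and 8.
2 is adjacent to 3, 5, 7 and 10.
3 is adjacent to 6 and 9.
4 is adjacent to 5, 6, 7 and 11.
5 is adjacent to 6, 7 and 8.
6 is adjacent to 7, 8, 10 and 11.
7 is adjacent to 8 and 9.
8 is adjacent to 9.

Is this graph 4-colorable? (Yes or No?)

No

1, 5, 6, 7, 8 are pairwise adjacent (a clique of size 5), so at least 5 colors are needed.
So 4 colors are not enough.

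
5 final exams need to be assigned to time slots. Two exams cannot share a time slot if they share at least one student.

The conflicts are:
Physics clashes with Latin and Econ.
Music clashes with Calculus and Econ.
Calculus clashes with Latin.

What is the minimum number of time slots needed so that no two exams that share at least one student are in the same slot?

The cycle Music-Calculus-Latin-Physics-Econ-Music has odd length 5, so it cannot be 2-colored; at least 3 time slots are needed.
3 time slots suffice: time slot 1 → {Music, Latin}; time slot 2 → {Physics, Calculus}; time slot 3 → {Econ}. No two conflicting exams share a time slot.

3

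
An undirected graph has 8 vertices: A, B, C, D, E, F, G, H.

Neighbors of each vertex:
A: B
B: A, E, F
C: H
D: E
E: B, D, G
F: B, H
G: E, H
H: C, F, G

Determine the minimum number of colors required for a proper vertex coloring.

3

The cycle G-E-B-F-H-G has odd length 5, so it cannot be 2-colored; at least 3 colors are needed.
3 colors suffice: A=blue, B=red, C=blue, D=red, E=blue, F=blue, G=green, H=red. No two adjacent vertices share a color.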